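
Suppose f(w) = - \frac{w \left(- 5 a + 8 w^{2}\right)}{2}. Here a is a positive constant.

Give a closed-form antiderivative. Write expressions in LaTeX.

An antiderivative is F(w) = \frac{5 a w^{2}}{4} - w^{4}.

Differentiate the proposed F(w) back; it has to land on f(w) exactly.
Check: d/dw[\frac{5 a w^{2}}{4} - w^{4}] = \frac{5 a w}{2} - 4 w^{3}, which equals f(w).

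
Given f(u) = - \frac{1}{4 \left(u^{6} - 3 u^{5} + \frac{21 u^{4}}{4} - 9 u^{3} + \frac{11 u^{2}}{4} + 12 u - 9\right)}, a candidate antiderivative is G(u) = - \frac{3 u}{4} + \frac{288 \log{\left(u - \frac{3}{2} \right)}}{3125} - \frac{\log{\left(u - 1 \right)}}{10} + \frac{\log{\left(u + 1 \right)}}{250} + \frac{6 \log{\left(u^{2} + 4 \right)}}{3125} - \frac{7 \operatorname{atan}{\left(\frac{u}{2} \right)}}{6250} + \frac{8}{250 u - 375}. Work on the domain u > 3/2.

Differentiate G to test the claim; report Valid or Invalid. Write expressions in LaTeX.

d/du[G] = \frac{- 12 u^{6} + 36 u^{5} - 63 u^{4} + 108 u^{3} - 33 u^{2} - 144 u + 104}{16 u^{6} - 48 u^{5} + 84 u^{4} - 144 u^{3} + 44 u^{2} + 192 u - 144}
d/du[G] - f(u) = - \frac{3}{4} != 0.

Invalid: d/du[G] - f = - \frac{3}{4}, which is not 0.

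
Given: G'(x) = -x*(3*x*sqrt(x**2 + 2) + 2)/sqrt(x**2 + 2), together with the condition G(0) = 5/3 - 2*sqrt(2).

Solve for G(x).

Check a candidate G(x) by differentiating: d/dx[G] must match the given G'(x).
A general antiderivative is -x**3 - 2*sqrt(x**2 + 2) + 2/3 + C.
The condition gives C = 5/3 - 2*sqrt(2) - (2/3 - 2*sqrt(2)) = 1.
So G(x) = -x**3 - 2*sqrt(x**2 + 2) + 5/3.
Check: d/dx[-x**3 - 2*sqrt(x**2 + 2) + 5/3] = (-3*x**2*sqrt(x**2 + 2) - 2*x)/sqrt(x**2 + 2), which equals G'(x).

G(x) = -x**3 - 2*sqrt(x**2 + 2) + 5/3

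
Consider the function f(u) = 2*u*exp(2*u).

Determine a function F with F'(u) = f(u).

An antiderivative is F(u) = (2*u - 1)*exp(2*u)/2.

f has the shape v'r + vr' for v = u - 1/2 and r = exp(2*u) — it is the derivative of the product v*r.
Check: d/du[(2*u - 1)*exp(2*u)/2] = 2*u*exp(2*u) = f(u).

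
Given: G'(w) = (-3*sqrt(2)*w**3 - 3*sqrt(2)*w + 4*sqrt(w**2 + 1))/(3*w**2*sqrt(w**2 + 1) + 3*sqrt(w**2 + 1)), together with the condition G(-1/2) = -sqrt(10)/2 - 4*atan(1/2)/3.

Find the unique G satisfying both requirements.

A candidate passes only if d/dw[G] lands on the given G'(w) exactly.
A general antiderivative is -sqrt(2*w**2 + 2) + 4*atan(w)/3 + C.
The condition gives C = -sqrt(10)/2 - 4*atan(1/2)/3 - (-sqrt(10)/2 - 4*atan(1/2)/3) = 0.
So G(w) = -sqrt(2)*sqrt(w**2 + 1) + 4*atan(w)/3.
Check: d/dw[-sqrt(2)*sqrt(w**2 + 1) + 4*atan(w)/3] = (-3*sqrt(2)*w**3 - 3*sqrt(2)*w + 4*sqrt(w**2 + 1))/(3*w**2*sqrt(w**2 + 1) + 3*sqrt(w**2 + 1)) = G'(w).

G(w) = -sqrt(2)*sqrt(w**2 + 1) + 4*atan(w)/3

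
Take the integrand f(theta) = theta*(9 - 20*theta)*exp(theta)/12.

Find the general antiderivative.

F(theta) = -5*theta**2*exp(theta)/3 + 49*theta*exp(theta)/12 - 49*exp(theta)/12 + C

f has the shape u'v + uv' for u = -5*theta**2/3 + 49*theta/12 - 49/12 and v = exp(theta) — it is the derivative of the product u*v.
Check: d/dtheta[-5*theta**2*exp(theta)/3 + 49*theta*exp(theta)/12 - 49*exp(theta)/12] = -5*theta**2*exp(theta)/3 + 3*theta*exp(theta)/4, which equals f(theta).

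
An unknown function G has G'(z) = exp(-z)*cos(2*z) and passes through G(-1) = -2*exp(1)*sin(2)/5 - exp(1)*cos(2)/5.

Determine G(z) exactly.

A first test for any G(z): its z-derivative must equal the given G'(z).
A general antiderivative is 2*exp(-z)*sin(2*z)/5 - exp(-z)*cos(2*z)/5 + C.
The condition gives C = -2*exp(1)*sin(2)/5 - exp(1)*cos(2)/5 - (-2*exp(1)*sin(2)/5 - exp(1)*cos(2)/5) = 0.
So G(z) = (2*sin(2*z) - cos(2*z))*exp(-z)/5.
Check: d/dz[(2*sin(2*z) - cos(2*z))*exp(-z)/5] = exp(-z)*cos(2*z) = G'(z).

G(z) = (2*sin(2*z) - cos(2*z))*exp(-z)/5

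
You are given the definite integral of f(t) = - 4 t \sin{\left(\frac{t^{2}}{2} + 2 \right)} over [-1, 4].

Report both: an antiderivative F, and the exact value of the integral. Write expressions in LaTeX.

Antiderivative: F(t) = 4 \cos{\left(\frac{t^{2}}{2} + 2 \right)}; value = 4 \cos{\left(10 \right)} - 4 \cos{\left(\frac{5}{2} \right)}

The substitution u = \frac{t^{2}}{2} + 2 works: f is exactly (dF/du)*(du/dt) for that inner function.
F(t) = 4 \cos{\left(\frac{t^{2}}{2} + 2 \right)} is an antiderivative of f.
Check: d/dt[4 \cos{\left(\frac{t^{2}}{2} + 2 \right)}] = - 4 t \sin{\left(\frac{t^{2}}{2} + 2 \right)} = f(t).
F(4) = 4 \cos{\left(10 \right)}; F(-1) = 4 \cos{\left(\frac{5}{2} \right)}.
Integral = F(4) - F(-1) = 4 \cos{\left(10 \right)} - 4 \cos{\left(\frac{5}{2} \right)}.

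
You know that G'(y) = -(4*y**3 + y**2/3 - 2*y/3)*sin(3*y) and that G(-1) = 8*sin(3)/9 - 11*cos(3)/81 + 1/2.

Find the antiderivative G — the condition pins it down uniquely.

Since d/dy undoes antidifferentiation here, G(y) must give back the stated G'(y).
A general antiderivative is 4*y**3*cos(3*y)/3 - 4*y**2*sin(3*y)/3 + y**2*cos(3*y)/9 - 2*y*sin(3*y)/27 - 10*y*cos(3*y)/9 + 10*sin(3*y)/27 - 2*cos(3*y)/81 + C.
The condition gives C = 8*sin(3)/9 - 11*cos(3)/81 + 1/2 - (8*sin(3)/9 - 11*cos(3)/81) = 1/2.
So G(y) = 4*y**3*cos(3*y)/3 - 4*y**2*sin(3*y)/3 + y**2*cos(3*y)/9 - 2*y*sin(3*y)/27 - 10*y*cos(3*y)/9 + 10*sin(3*y)/27 - 2*cos(3*y)/81 + 1/2.
Check: d/dy[4*y**3*cos(3*y)/3 - 4*y**2*sin(3*y)/3 + y**2*cos(3*y)/9 - 2*y*sin(3*y)/27 - 10*y*cos(3*y)/9 + 10*sin(3*y)/27 - 2*cos(3*y)/81 + 1/2] = -4*y**3*sin(3*y) - y**2*sin(3*y)/3 + 2*y*sin(3*y)/3, which equals G'(y).

G(y) = 4*y**3*cos(3*y)/3 - 4*y**2*sin(3*y)/3 + y**2*cos(3*y)/9 - 2*y*sin(3*y)/27 - 10*y*cos(3*y)/9 + 10*sin(3*y)/27 - 2*cos(3*y)/81 + 1/2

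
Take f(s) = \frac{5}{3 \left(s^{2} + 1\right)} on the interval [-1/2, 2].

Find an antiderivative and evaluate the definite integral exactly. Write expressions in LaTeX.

Any candidate F(s) must reproduce f(s) exactly when differentiated.
F(s) = \frac{5 \operatorname{atan}{\left(s \right)}}{3} is an antiderivative of f.
Check: d/ds[\frac{5 \operatorname{atan}{\left(s \right)}}{3}] = \frac{5}{3 s^{2} + 3}, which equals f(s).
F(2) = \frac{5 \operatorname{atan}{\left(2 \right)}}{3}; F(-1/2) = - \frac{5 \operatorname{atan}{\left(\frac{1}{2} \right)}}{3}.
Integral = F(2) - F(-1/2) = \frac{5 \operatorname{atan}{\left(\frac{1}{2} \right)}}{3} + \frac{5 \operatorname{atan}{\left(2 \right)}}{3}.

Antiderivative: F(s) = \frac{5 \operatorname{atan}{\left(s \right)}}{3}; value = \frac{5 \operatorname{atan}{\left(\frac{1}{2} \right)}}{3} + \frac{5 \operatorname{atan}{\left(2 \right)}}{3}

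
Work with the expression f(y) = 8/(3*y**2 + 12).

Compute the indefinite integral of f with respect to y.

Check any antiderivative F(y) by computing F'(y) and comparing it with f(y).
Check: d/dy[4*atan(y/2)/3] = 8/(3*y**2 + 12) = f(y).

F(y) = 4*atan(y/2)/3 + C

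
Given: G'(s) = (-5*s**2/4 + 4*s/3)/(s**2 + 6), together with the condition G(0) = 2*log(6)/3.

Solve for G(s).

For G(s) to be correct, d/ds[G] must agree with the stated G'(s) identically.
A general antiderivative is -5*s/4 + 2*log(s**2 + 6)/3 + 5*sqrt(6)*atan(sqrt(6)*s/6)/4 + C.
The condition gives C = 2*log(6)/3 - (2*log(6)/3) = 0.
So G(s) = (-15*s + 8*log(s**2 + 6) + 15*sqrt(6)*atan(sqrt(6)*s/6))/12.
Check: d/ds[(-15*s + 8*log(s**2 + 6) + 15*sqrt(6)*atan(sqrt(6)*s/6))/12] = (-15*s**2 + 16*s)/(12*s**2 + 72), which equals G'(s).

G(s) = (-15*s + 8*log(s**2 + 6) + 15*sqrt(6)*atan(sqrt(6)*s/6))/12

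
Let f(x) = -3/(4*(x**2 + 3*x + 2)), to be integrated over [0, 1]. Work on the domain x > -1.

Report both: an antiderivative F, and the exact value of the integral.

Factor the denominator (4*(x + 1)*(x + 2)) and decompose: f = 3/(4*(x + 2)) - 3/(4*(x + 1)); each piece integrates to a log, atan, or power term.
F(x) = -3*(log(x + 1) - log(x + 2))/4 is an antiderivative of f.
Check: d/dx[-3*(log(x + 1) - log(x + 2))/4] = -3/(4*x**2 + 12*x + 8), which equals f(x).
F(1) = -3*log(2)/4 + 3*log(3)/4; F(0) = 3*log(2)/4.
Integral = F(1) - F(0) = -3*log(2)/2 + 3*log(3)/4.

Antiderivative: F(x) = -3*(log(x + 1) - log(x + 2))/4; value = -3*log(2)/2 + 3*log(3)/4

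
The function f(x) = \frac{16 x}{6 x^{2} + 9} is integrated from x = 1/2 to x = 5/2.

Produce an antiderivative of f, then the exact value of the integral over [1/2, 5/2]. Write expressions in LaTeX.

The substitution u = 2 x^{2} + 3 works: f is exactly (dF/du)*(du/dx) for that inner function.
F(x) = \frac{4 \log{\left(2 x^{2} + 3 \right)}}{3} is an antiderivative of f.
Check: d/dx[\frac{4 \log{\left(2 x^{2} + 3 \right)}}{3}] = \frac{16 x}{6 x^{2} + 9} = f(x).
F(5/2) = \frac{4 \log{\left(\frac{31}{2} \right)}}{3}; F(1/2) = \frac{4 \log{\left(\frac{7}{2} \right)}}{3}.
Integral = F(5/2) - F(1/2) = - \frac{4 \log{\left(\frac{7}{2} \right)}}{3} + \frac{4 \log{\left(\frac{31}{2} \right)}}{3}.

Antiderivative: F(x) = \frac{4 \log{\left(2 x^{2} + 3 \right)}}{3}; value = - \frac{4 \log{\left(\frac{7}{2} \right)}}{3} + \frac{4 \log{\left(\frac{31}{2} \right)}}{3}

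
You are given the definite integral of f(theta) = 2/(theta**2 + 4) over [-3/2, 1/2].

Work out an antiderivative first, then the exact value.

Antiderivative: F(theta) = atan(theta/2); value = atan(1/4) + atan(3/4)

Check any antiderivative F(theta) by computing F'(theta) and comparing it with f(theta).
F(theta) = atan(theta/2) is an antiderivative of f.
Check: d/dtheta[atan(theta/2)] = 2/(theta**2 + 4) = f(theta).
F(1/2) = atan(1/4); F(-3/2) = -atan(3/4).
Integral = F(1/2) - F(-3/2) = atan(1/4) + atan(3/4).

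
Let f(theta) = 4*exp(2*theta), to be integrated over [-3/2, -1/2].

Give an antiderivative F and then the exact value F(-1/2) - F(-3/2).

Antiderivative: F(theta) = 2*exp(2*theta); value = -2*exp(-3) + 2*exp(-1)

A candidate is checked by its d/dtheta: the result must match f(theta).
F(theta) = 2*exp(2*theta) is an antiderivative of f.
Check: d/dtheta[2*exp(2*theta)] = 4*exp(2*theta) = f(theta).
F(-1/2) = 2*exp(-1); F(-3/2) = 2*exp(-3).
Integral = F(-1/2) - F(-3/2) = -2*exp(-3) + 2*exp(-1).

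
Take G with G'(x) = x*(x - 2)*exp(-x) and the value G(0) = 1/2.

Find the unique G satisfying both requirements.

G(x) = -(2*x**2 - exp(x))*exp(-x)/2

G'(x) has the shape u'v + uv' for u = -x**2 and v = exp(-x) — it is the derivative of the product u*v.
A general antiderivative is -x**2*exp(-x) + C.
The condition gives C = 1/2 - (0) = 1/2.
So G(x) = -(2*x**2 - exp(x))*exp(-x)/2.
Check: d/dx[-(2*x**2 - exp(x))*exp(-x)/2] = (x**2 - 2*x)*exp(-x), which equals G'(x).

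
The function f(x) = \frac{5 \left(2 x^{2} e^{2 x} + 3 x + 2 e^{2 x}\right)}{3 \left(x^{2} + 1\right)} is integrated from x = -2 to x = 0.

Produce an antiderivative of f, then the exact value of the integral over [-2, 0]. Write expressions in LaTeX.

Since d/dx undoes antidifferentiation here, F'(x) = f(x) is required of F(x).
F(x) = \frac{5 e^{2 x}}{3} + \frac{5 \log{\left(2 x^{2} + 2 \right)}}{2} is an antiderivative of f.
Check: d/dx[\frac{5 e^{2 x}}{3} + \frac{5 \log{\left(2 x^{2} + 2 \right)}}{2}] = \frac{10 x^{2} e^{2 x} + 15 x + 10 e^{2 x}}{3 x^{2} + 3}, which equals f(x).
F(0) = \frac{5}{3} + \frac{5 \log{\left(2 \right)}}{2}; F(-2) = \frac{5}{3 e^{4}} + \frac{5 \log{\left(10 \right)}}{2}.
Integral = F(0) - F(-2) = - \frac{5 \log{\left(10 \right)}}{2} - \frac{5}{3 e^{4}} + \frac{5}{3} + \frac{5 \log{\left(2 \right)}}{2}.

Antiderivative: F(x) = \frac{5 e^{2 x}}{3} + \frac{5 \log{\left(2 x^{2} + 2 \right)}}{2}; value = - \frac{5 \log{\left(10 \right)}}{2} - \frac{5}{3 e^{4}} + \frac{5}{3} + \frac{5 \log{\left(2 \right)}}{2}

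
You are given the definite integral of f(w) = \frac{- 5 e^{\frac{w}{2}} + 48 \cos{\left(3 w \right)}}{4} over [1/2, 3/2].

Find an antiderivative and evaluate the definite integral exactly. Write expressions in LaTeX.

Antiderivative: F(w) = \frac{- 5 e^{\frac{w}{2}} + 8 \sin{\left(3 w \right)}}{2}; value = - \frac{5 e^{\frac{3}{4}}}{2} - 4 \sin{\left(\frac{3}{2} \right)} + 4 \sin{\left(\frac{9}{2} \right)} + \frac{5 e^{\frac{1}{4}}}{2}

Differentiate the proposed F(w) back; it has to land on f(w) exactly.
F(w) = \frac{- 5 e^{\frac{w}{2}} + 8 \sin{\left(3 w \right)}}{2} is an antiderivative of f.
Check: d/dw[\frac{- 5 e^{\frac{w}{2}} + 8 \sin{\left(3 w \right)}}{2}] = - \frac{5 e^{\frac{w}{2}}}{4} + 12 \cos{\left(3 w \right)}, which equals f(w).
F(3/2) = - \frac{5 e^{\frac{3}{4}}}{2} + 4 \sin{\left(\frac{9}{2} \right)}; F(1/2) = - \frac{5 e^{\frac{1}{4}}}{2} + 4 \sin{\left(\frac{3}{2} \right)}.
Integral = F(3/2) - F(1/2) = - \frac{5 e^{\frac{3}{4}}}{2} - 4 \sin{\left(\frac{3}{2} \right)} + 4 \sin{\left(\frac{9}{2} \right)} + \frac{5 e^{\frac{1}{4}}}{2}.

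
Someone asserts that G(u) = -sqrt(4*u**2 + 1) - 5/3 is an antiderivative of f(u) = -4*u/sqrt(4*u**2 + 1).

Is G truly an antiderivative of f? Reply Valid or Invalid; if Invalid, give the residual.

d/du[G] = -4*u/sqrt(4*u**2 + 1)
This equals f(u) exactly, so the claim holds.

Valid - differentiating G returns exactly f.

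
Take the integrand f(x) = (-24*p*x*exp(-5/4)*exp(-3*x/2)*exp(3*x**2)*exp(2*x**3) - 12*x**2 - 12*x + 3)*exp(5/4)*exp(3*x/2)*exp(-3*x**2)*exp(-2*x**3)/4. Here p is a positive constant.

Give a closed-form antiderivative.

Since d/dx undoes antidifferentiation here, F'(x) = f(x) is required of F(x).
Check: d/dx[(-6*p*x**2 + exp(-2*x**3 - 3*x**2 + 3*x/2 + 5/4))/2] = (-24*p*x*exp(-5/4)*exp(-3*x/2)*exp(3*x**2)*exp(2*x**3) - 12*x**2 - 12*x + 3)*exp(5/4)*exp(3*x/2)*exp(-3*x**2)*exp(-2*x**3)/4 = f(x).

An antiderivative is F(x) = (-6*p*x**2 + exp(-2*x**3 - 3*x**2 + 3*x/2 + 5/4))/2.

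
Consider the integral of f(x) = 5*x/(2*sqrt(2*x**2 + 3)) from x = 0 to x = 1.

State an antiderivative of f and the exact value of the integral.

Antiderivative: F(x) = 5*sqrt(2*x**2 + 3)/4; value = -5*sqrt(3)/4 + 5*sqrt(5)/4

The substitution u = 2*x**2 + 3 works: f is exactly (dF/du)*(du/dx) for that inner function.
F(x) = 5*sqrt(2*x**2 + 3)/4 is an antiderivative of f.
Check: d/dx[5*sqrt(2*x**2 + 3)/4] = 5*x/(2*sqrt(2*x**2 + 3)) = f(x).
F(1) = 5*sqrt(5)/4; F(0) = 5*sqrt(3)/4.
Integral = F(1) - F(0) = -5*sqrt(3)/4 + 5*sqrt(5)/4.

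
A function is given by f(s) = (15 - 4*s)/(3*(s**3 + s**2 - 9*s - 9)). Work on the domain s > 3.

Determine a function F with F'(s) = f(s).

The denominator factors as 3*(s - 3)*(s + 1)*(s + 3); partial fractions split f into directly integrable pieces: 3/(4*(s + 3)) - 19/(24*(s + 1)) + 1/(24*(s - 3)).
Check: d/ds[log(s - 3)/24 - 19*log(s + 1)/24 + 3*log(s + 3)/4] = (15 - 4*s)/(3*s**3 + 3*s**2 - 27*s - 27), which equals f(s).

An antiderivative is F(s) = log(s - 3)/24 - 19*log(s + 1)/24 + 3*log(s + 3)/4.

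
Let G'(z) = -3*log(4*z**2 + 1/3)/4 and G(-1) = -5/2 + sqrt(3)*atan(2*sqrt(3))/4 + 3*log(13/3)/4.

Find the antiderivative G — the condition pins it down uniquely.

Since d/dz undoes antidifferentiation here, G(z) must give back the stated G'(z).
A general antiderivative is -3*z*log(4*z**2 + 1/3)/4 + 3*z/2 - sqrt(3)*atan(2*sqrt(3)*z)/4 + C.
The condition gives C = -5/2 + sqrt(3)*atan(2*sqrt(3))/4 + 3*log(13/3)/4 - (-3/2 + sqrt(3)*atan(2*sqrt(3))/4 + 3*log(13/3)/4) = -1.
So G(z) = -3*z*log(4*z**2 + 1/3)/4 + 3*z/2 - sqrt(3)*atan(2*sqrt(3)*z)/4 - 1.
Check: d/dz[-3*z*log(4*z**2 + 1/3)/4 + 3*z/2 - sqrt(3)*atan(2*sqrt(3)*z)/4 - 1] = -3*log(4*z**2 + 1/3)/4 = G'(z).

G(z) = -3*z*log(4*z**2 + 1/3)/4 + 3*z/2 - sqrt(3)*atan(2*sqrt(3)*z)/4 - 1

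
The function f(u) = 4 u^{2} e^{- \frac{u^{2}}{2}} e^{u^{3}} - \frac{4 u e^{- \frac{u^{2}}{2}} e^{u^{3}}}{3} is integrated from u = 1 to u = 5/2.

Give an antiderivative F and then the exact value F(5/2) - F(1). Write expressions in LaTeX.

The substitution w = u^{3} - \frac{u^{2}}{2} works: f is exactly (dF/dw)*(dw/du) for that inner function.
F(u) = \frac{4 e^{u^{3} - \frac{u^{2}}{2}}}{3} is an antiderivative of f.
Check: d/du[\frac{4 e^{u^{3} - \frac{u^{2}}{2}}}{3}] = 4 u^{2} e^{- \frac{u^{2}}{2}} e^{u^{3}} - \frac{4 u e^{- \frac{u^{2}}{2}} e^{u^{3}}}{3} = f(u).
F(5/2) = \frac{4 e^{\frac{25}{2}}}{3}; F(1) = \frac{4 e^{\frac{1}{2}}}{3}.
Integral = F(5/2) - F(1) = - \frac{4 e^{\frac{1}{2}}}{3} + \frac{4 e^{\frac{25}{2}}}{3}.

Antiderivative: F(u) = \frac{4 e^{u^{3} - \frac{u^{2}}{2}}}{3}; value = - \frac{4 e^{\frac{1}{2}}}{3} + \frac{4 e^{\frac{25}{2}}}{3}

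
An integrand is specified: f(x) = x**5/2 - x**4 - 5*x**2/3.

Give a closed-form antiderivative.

The integrand splits into summands that can be handled one at a time.
Check: d/dx[x**6/12 - x**5/5 - 5*x**3/9] = x**5/2 - x**4 - 5*x**2/3 = f(x).

An antiderivative is F(x) = x**6/12 - x**5/5 - 5*x**3/9.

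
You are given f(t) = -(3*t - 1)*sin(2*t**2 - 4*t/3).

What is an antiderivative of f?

The substitution u = 2*t**2 - 4*t/3 works: f is exactly (dF/du)*(du/dt) for that inner function.
Check: d/dt[3*cos(2*t**2 - 4*t/3)/4] = -3*t*sin(2*t**2 - 4*t/3) + sin(2*t**2 - 4*t/3), which equals f(t).

An antiderivative is F(t) = 3*cos(2*t**2 - 4*t/3)/4.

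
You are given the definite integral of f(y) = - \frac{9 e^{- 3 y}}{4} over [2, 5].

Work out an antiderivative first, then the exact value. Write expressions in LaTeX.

Antiderivative: F(y) = \frac{3 e^{- 3 y}}{4}; value = - \frac{3}{4 e^{6}} + \frac{3}{4 e^{15}}

A candidate is checked by its d/dy: the result must match f(y).
F(y) = \frac{3 e^{- 3 y}}{4} is an antiderivative of f.
Check: d/dy[\frac{3 e^{- 3 y}}{4}] = - \frac{9 e^{- 3 y}}{4} = f(y).
F(5) = \frac{3}{4 e^{15}}; F(2) = \frac{3}{4 e^{6}}.
Integral = F(5) - F(2) = - \frac{3}{4 e^{6}} + \frac{3}{4 e^{15}}.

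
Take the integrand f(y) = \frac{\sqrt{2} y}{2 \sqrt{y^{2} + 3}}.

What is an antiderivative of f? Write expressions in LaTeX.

An antiderivative is F(y) = \frac{\sqrt{2} \sqrt{y^{2} + 3}}{2}.

The substitution u = 2 y^{2} + 6 works: f is exactly (dF/du)*(du/dy) for that inner function.
Check: d/dy[\frac{\sqrt{2} \sqrt{y^{2} + 3}}{2}] = \frac{\sqrt{2} y}{2 \sqrt{y^{2} + 3}} = f(y).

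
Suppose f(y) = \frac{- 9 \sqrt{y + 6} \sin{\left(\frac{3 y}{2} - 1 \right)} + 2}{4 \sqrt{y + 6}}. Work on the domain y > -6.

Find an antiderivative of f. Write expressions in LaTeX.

An antiderivative is F(y) = \sqrt{y + 6} + \frac{3 \cos{\left(\frac{3 y}{2} - 1 \right)}}{2}.

Check any antiderivative F(y) by computing F'(y) and comparing it with f(y).
Check: d/dy[\sqrt{y + 6} + \frac{3 \cos{\left(\frac{3 y}{2} - 1 \right)}}{2}] = \frac{- 9 \sqrt{y + 6} \sin{\left(\frac{3 y}{2} - 1 \right)} + 2}{4 \sqrt{y + 6}} = f(y).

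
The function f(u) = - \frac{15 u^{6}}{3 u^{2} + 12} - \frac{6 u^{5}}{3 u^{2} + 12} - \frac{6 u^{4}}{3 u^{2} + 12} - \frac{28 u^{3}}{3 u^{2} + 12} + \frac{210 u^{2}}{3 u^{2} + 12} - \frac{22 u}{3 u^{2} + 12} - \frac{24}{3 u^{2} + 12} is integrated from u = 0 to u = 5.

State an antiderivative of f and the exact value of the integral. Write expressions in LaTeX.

Antiderivative: F(u) = - u^{5} - \frac{u^{4}}{2} + 6 u^{3} - \frac{2 u^{2}}{3} - 2 u - \log{\left(\frac{u^{2}}{2} + 2 \right)}; value = - \frac{16285}{6} - \log{\left(\frac{29}{2} \right)} + \log{\left(2 \right)}

Integrate term by term and add the pieces.
F(u) = - u^{5} - \frac{u^{4}}{2} + 6 u^{3} - \frac{2 u^{2}}{3} - 2 u - \log{\left(\frac{u^{2}}{2} + 2 \right)} is an antiderivative of f.
Check: d/du[- u^{5} - \frac{u^{4}}{2} + 6 u^{3} - \frac{2 u^{2}}{3} - 2 u - \log{\left(\frac{u^{2}}{2} + 2 \right)}] = \frac{- 15 u^{6} - 6 u^{5} - 6 u^{4} - 28 u^{3} + 210 u^{2} - 22 u - 24}{3 u^{2} + 12}, which equals f(u).
F(5) = - \frac{16285}{6} - \log{\left(\frac{29}{2} \right)}; F(0) = - \log{\left(2 \right)}.
Integral = F(5) - F(0) = - \frac{16285}{6} - \log{\left(\frac{29}{2} \right)} + \log{\left(2 \right)}.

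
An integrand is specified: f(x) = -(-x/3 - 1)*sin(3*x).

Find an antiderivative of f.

An antiderivative is F(x) = -x*cos(3*x)/9 + sin(3*x)/27 - cos(3*x)/3.

Check any antiderivative F(x) by computing F'(x) and comparing it with f(x).
Check: d/dx[-x*cos(3*x)/9 + sin(3*x)/27 - cos(3*x)/3] = x*sin(3*x)/3 + sin(3*x), which equals f(x).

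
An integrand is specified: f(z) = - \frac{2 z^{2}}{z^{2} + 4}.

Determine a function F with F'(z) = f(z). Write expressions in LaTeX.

An antiderivative is F(z) = - 2 z + 4 \operatorname{atan}{\left(\frac{z}{2} \right)}.

Whatever form F(z) takes, F'(z) = f(z) is non-negotiable.
Check: d/dz[- 2 z + 4 \operatorname{atan}{\left(\frac{z}{2} \right)}] = - \frac{2 z^{2}}{z^{2} + 4} = f(z).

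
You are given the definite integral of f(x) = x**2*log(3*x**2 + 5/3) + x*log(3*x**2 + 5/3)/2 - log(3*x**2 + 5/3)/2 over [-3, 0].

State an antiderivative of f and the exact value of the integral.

Antiderivative: F(x) = -2*x**3/9 - x**2/4 + 37*x/27 + (x**3/3 + x**2/4 - x/2)*log(3*x**2 + 5/3) + 5*log(x**2 + 5/9)/36 - 37*sqrt(5)*atan(3*sqrt(5)*x/5)/81; value = -37*sqrt(5)*atan(9*sqrt(5)/5)/81 - 5*log(86/9)/36 + 5*log(5/9)/36 + 13/36 + 21*log(86/3)/4

Integrate term by term and add the pieces.
F(x) = -2*x**3/9 - x**2/4 + 37*x/27 + (x**3/3 + x**2/4 - x/2)*log(3*x**2 + 5/3) + 5*log(x**2 + 5/9)/36 - 37*sqrt(5)*atan(3*sqrt(5)*x/5)/81 is an antiderivative of f.
Check: d/dx[-2*x**3/9 - x**2/4 + 37*x/27 + (x**3/3 + x**2/4 - x/2)*log(3*x**2 + 5/3) + 5*log(x**2 + 5/9)/36 - 37*sqrt(5)*atan(3*sqrt(5)*x/5)/81] = x**2*log(3*x**2 + 5/3) + x*log(3*x**2 + 5/3)/2 - log(3*x**2 + 5/3)/2 = f(x).
F(0) = 5*log(5/9)/36; F(-3) = -21*log(86/3)/4 - 13/36 + 5*log(86/9)/36 + 37*sqrt(5)*atan(9*sqrt(5)/5)/81.
Integral = F(0) - F(-3) = -37*sqrt(5)*atan(9*sqrt(5)/5)/81 - 5*log(86/9)/36 + 5*log(5/9)/36 + 13/36 + 21*log(86/3)/4.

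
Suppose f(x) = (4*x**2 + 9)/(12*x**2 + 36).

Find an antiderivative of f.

An antiderivative is F(x) = x/3 - sqrt(3)*atan(sqrt(3)*x/3)/12.

Recover f(x) by differentiating a candidate F(x); any mismatch rules it out.
Check: d/dx[x/3 - sqrt(3)*atan(sqrt(3)*x/3)/12] = (4*x**2 + 9)/(12*x**2 + 36) = f(x).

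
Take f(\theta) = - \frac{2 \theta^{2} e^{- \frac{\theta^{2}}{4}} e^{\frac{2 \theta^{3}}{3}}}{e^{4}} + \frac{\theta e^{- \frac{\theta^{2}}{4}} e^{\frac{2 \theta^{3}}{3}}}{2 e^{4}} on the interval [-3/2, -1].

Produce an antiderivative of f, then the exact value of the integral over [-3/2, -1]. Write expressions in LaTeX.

Antiderivative: F(\theta) = - e^{\frac{2 \theta^{3}}{3} - \frac{\theta^{2}}{4} - 4}; value = - \frac{1}{e^{\frac{59}{12}}} + e^{- \frac{109}{16}}

f matches the chain-rule pattern g'(h)*h' with inner function h(\theta) = \frac{2 \theta^{3}}{3} - \frac{\theta^{2}}{4} - 4; substituting u = h(\theta) collapses the integral.
F(\theta) = - e^{\frac{2 \theta^{3}}{3} - \frac{\theta^{2}}{4} - 4} is an antiderivative of f.
Check: d/d\theta[- e^{\frac{2 \theta^{3}}{3} - \frac{\theta^{2}}{4} - 4}] = \frac{\left(- 4 \theta^{2} + \theta\right) e^{- \frac{\theta^{2}}{4}} e^{\frac{2 \theta^{3}}{3}}}{2 e^{4}}, which equals f(\theta).
F(-1) = - \frac{1}{e^{\frac{59}{12}}}; F(-3/2) = - \frac{1}{e^{\frac{109}{16}}}.
Integral = F(-1) - F(-3/2) = - \frac{1}{e^{\frac{59}{12}}} + e^{- \frac{109}{16}}.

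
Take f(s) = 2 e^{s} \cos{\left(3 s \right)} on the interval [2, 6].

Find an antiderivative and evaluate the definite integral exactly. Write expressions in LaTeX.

Check any antiderivative F(s) by computing F'(s) and comparing it with f(s).
F(s) = \frac{\left(3 \sin{\left(3 s \right)} + \cos{\left(3 s \right)}\right) e^{s}}{5} is an antiderivative of f.
Check: d/ds[\frac{\left(3 \sin{\left(3 s \right)} + \cos{\left(3 s \right)}\right) e^{s}}{5}] = 2 e^{s} \cos{\left(3 s \right)} = f(s).
F(6) = \frac{3 e^{6} \sin{\left(18 \right)}}{5} + \frac{e^{6} \cos{\left(18 \right)}}{5}; F(2) = \frac{3 e^{2} \sin{\left(6 \right)}}{5} + \frac{e^{2} \cos{\left(6 \right)}}{5}.
Integral = F(6) - F(2) = \frac{3 e^{6} \sin{\left(18 \right)}}{5} - \frac{e^{2} \cos{\left(6 \right)}}{5} - \frac{3 e^{2} \sin{\left(6 \right)}}{5} + \frac{e^{6} \cos{\left(18 \right)}}{5}.

Antiderivative: F(s) = \frac{\left(3 \sin{\left(3 s \right)} + \cos{\left(3 s \right)}\right) e^{s}}{5}; value = \frac{3 e^{6} \sin{\left(18 \right)}}{5} - \frac{e^{2} \cos{\left(6 \right)}}{5} - \frac{3 e^{2} \sin{\left(6 \right)}}{5} + \frac{e^{6} \cos{\left(18 \right)}}{5}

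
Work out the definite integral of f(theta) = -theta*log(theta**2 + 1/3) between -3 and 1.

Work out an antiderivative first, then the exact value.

A first test for any F(theta): its theta-derivative must equal f(theta) identically.
F(theta) = -theta**2*log(theta**2 + 1/3)/2 + theta**2/2 - log(3*theta**2 + 1)/6 is an antiderivative of f.
Check: d/dtheta[-theta**2*log(theta**2 + 1/3)/2 + theta**2/2 - log(3*theta**2 + 1)/6] = -theta*log(theta**2 + 1/3) = f(theta).
F(1) = -log(4)/6 - log(4/3)/2 + 1/2; F(-3) = -9*log(28/3)/2 - log(28)/6 + 9/2.
Integral = F(1) - F(-3) = -4 - log(4)/6 - log(4/3)/2 + log(28)/6 + 9*log(28/3)/2.

Antiderivative: F(theta) = -theta**2*log(theta**2 + 1/3)/2 + theta**2/2 - log(3*theta**2 + 1)/6; value = -4 - log(4)/6 - log(4/3)/2 + log(28)/6 + 9*log(28/3)/2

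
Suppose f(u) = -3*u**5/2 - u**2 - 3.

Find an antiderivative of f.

The integrand splits into summands that can be handled one at a time.
Check: d/du[-u**6/4 - u**3/3 - 3*u] = -3*u**5/2 - u**2 - 3 = f(u).

An antiderivative is F(u) = -u**6/4 - u**3/3 - 3*u.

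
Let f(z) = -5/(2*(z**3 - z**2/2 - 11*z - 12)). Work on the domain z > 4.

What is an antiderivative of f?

Factor the denominator ((z - 4)*(z + 2)*(2*z + 3)) and decompose: f = 20/(11*(2*z + 3)) - 5/(6*(z + 2)) - 5/(66*(z - 4)); each piece integrates to a log, atan, or power term.
Check: d/dz[-5*log(z - 4)/66 + 10*log(z + 3/2)/11 - 5*log(z + 2)/6] = -5/(2*z**3 - z**2 - 22*z - 24), which equals f(z).

An antiderivative is F(z) = -5*log(z - 4)/66 + 10*log(z + 3/2)/11 - 5*log(z + 2)/6.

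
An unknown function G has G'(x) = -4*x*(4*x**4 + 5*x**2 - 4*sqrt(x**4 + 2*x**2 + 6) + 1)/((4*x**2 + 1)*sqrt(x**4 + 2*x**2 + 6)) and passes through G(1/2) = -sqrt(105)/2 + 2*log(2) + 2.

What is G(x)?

A first test for any G(x): its x-derivative must equal the given G'(x).
A general antiderivative is -2*sqrt(x**4 + 2*x**2 + 6) + 2*log(4*x**2 + 1) + C.
The condition gives C = -sqrt(105)/2 + 2*log(2) + 2 - (-sqrt(105)/2 + 2*log(2)) = 2.
So G(x) = -2*sqrt(x**4 + 2*x**2 + 6) + 2*log(4*x**2 + 1) + 2.
Check: d/dx[-2*sqrt(x**4 + 2*x**2 + 6) + 2*log(4*x**2 + 1) + 2] = (-16*x**5 - 20*x**3 + 16*x*sqrt(x**4 + 2*x**2 + 6) - 4*x)/(4*x**2*sqrt(x**4 + 2*x**2 + 6) + sqrt(x**4 + 2*x**2 + 6)), which equals G'(x).

G(x) = -2*sqrt(x**4 + 2*x**2 + 6) + 2*log(4*x**2 + 1) + 2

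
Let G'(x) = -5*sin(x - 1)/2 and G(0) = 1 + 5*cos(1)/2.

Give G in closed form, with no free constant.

G(x) = 5*cos(x - 1)/2 + 1

Any candidate G(x) must reproduce the stated G'(x) exactly.
A general antiderivative is 5*cos(x - 1)/2 + C.
The condition gives C = 1 + 5*cos(1)/2 - (5*cos(1)/2) = 1.
So G(x) = 5*cos(x - 1)/2 + 1.
Check: d/dx[5*cos(x - 1)/2 + 1] = -5*sin(x - 1)/2 = G'(x).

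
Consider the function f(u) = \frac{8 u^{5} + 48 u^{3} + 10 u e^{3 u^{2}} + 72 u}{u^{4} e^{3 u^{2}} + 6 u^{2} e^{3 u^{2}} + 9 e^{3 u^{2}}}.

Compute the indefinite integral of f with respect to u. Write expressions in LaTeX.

F(u) = - \frac{4 e^{- 3 u^{2}}}{3} - \frac{5}{2 \left(\frac{u^{2}}{2} + \frac{3}{2}\right)} + C

Recover f(u) by differentiating a candidate F(u); any mismatch rules it out.
Check: d/du[- \frac{4 e^{- 3 u^{2}}}{3} - \frac{5}{2 \left(\frac{u^{2}}{2} + \frac{3}{2}\right)}] = \frac{8 u^{5} + 48 u^{3} + 10 u e^{3 u^{2}} + 72 u}{u^{4} e^{3 u^{2}} + 6 u^{2} e^{3 u^{2}} + 9 e^{3 u^{2}}} = f(u).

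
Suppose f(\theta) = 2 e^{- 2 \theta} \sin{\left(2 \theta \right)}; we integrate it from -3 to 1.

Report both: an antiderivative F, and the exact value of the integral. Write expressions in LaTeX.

Antiderivative: F(\theta) = \frac{\left(- \sin{\left(2 \theta \right)} - \cos{\left(2 \theta \right)}\right) e^{- 2 \theta}}{2}; value = - \frac{\sin{\left(2 \right)}}{2 e^{2}} - \frac{\cos{\left(2 \right)}}{2 e^{2}} - \frac{e^{6} \sin{\left(6 \right)}}{2} + \frac{e^{6} \cos{\left(6 \right)}}{2}

For F(\theta) to be correct the identity F'(\theta) - f(\theta) = 0 must hold.
F(\theta) = \frac{\left(- \sin{\left(2 \theta \right)} - \cos{\left(2 \theta \right)}\right) e^{- 2 \theta}}{2} is an antiderivative of f.
Check: d/d\theta[\frac{\left(- \sin{\left(2 \theta \right)} - \cos{\left(2 \theta \right)}\right) e^{- 2 \theta}}{2}] = 2 e^{- 2 \theta} \sin{\left(2 \theta \right)} = f(\theta).
F(1) = - \frac{\sin{\left(2 \right)}}{2 e^{2}} - \frac{\cos{\left(2 \right)}}{2 e^{2}}; F(-3) = - \frac{e^{6} \cos{\left(6 \right)}}{2} + \frac{e^{6} \sin{\left(6 \right)}}{2}.
Integral = F(1) - F(-3) = - \frac{\sin{\left(2 \right)}}{2 e^{2}} - \frac{\cos{\left(2 \right)}}{2 e^{2}} - \frac{e^{6} \sin{\left(6 \right)}}{2} + \frac{e^{6} \cos{\left(6 \right)}}{2}.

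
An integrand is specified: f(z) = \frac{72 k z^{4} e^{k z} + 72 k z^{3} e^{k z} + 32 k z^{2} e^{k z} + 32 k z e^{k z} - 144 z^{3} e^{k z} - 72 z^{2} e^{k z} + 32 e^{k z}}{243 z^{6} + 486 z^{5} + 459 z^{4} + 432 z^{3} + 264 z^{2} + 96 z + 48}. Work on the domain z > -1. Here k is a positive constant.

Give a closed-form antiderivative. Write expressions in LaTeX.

Since d/dz undoes antidifferentiation here, F'(z) = f(z) is required of F(z).
Check: d/dz[\frac{8 z e^{k z}}{3 \left(z + 1\right) \left(9 z^{2} + 4\right)}] = \frac{72 k z^{4} e^{k z} + 72 k z^{3} e^{k z} + 32 k z^{2} e^{k z} + 32 k z e^{k z} - 144 z^{3} e^{k z} - 72 z^{2} e^{k z} + 32 e^{k z}}{243 z^{6} + 486 z^{5} + 459 z^{4} + 432 z^{3} + 264 z^{2} + 96 z + 48} = f(z).

An antiderivative is F(z) = \frac{8 z e^{k z}}{3 \left(z + 1\right) \left(9 z^{2} + 4\right)}.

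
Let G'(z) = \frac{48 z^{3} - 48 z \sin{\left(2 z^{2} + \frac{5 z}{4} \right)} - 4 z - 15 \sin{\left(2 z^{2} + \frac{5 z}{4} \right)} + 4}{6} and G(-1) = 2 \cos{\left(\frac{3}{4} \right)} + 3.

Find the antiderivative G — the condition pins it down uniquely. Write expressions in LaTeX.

A first test for any G(z): its z-derivative must equal the given G'(z).
A general antiderivative is 2 z^{4} - \frac{z^{2}}{3} + \frac{2 z}{3} + 2 \cos{\left(2 z^{2} + \frac{5 z}{4} \right)} + 2 + C.
The condition gives C = 2 \cos{\left(\frac{3}{4} \right)} + 3 - (2 \cos{\left(\frac{3}{4} \right)} + 3) = 0.
So G(z) = 2 z^{4} - \frac{z^{2}}{3} + \frac{2 z}{3} + 2 \cos{\left(2 z^{2} + \frac{5 z}{4} \right)} + 2.
Check: d/dz[2 z^{4} - \frac{z^{2}}{3} + \frac{2 z}{3} + 2 \cos{\left(2 z^{2} + \frac{5 z}{4} \right)} + 2] = 8 z^{3} - 8 z \sin{\left(2 z^{2} + \frac{5 z}{4} \right)} - \frac{2 z}{3} - \frac{5 \sin{\left(2 z^{2} + \frac{5 z}{4} \right)}}{2} + \frac{2}{3}, which equals G'(z).

G(z) = 2 z^{4} - \frac{z^{2}}{3} + \frac{2 z}{3} + 2 \cos{\left(2 z^{2} + \frac{5 z}{4} \right)} + 2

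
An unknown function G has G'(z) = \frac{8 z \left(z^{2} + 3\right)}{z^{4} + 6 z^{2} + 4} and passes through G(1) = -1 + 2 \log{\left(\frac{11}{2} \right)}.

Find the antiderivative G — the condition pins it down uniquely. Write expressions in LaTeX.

The substitution u = \frac{z^{4}}{2} + 3 z^{2} + 2 works: G'(z) is exactly (dG/du)*(du/dz) for that inner function.
A general antiderivative is 2 \log{\left(\frac{z^{4}}{2} + 3 z^{2} + 2 \right)} + C.
The condition gives C = -1 + 2 \log{\left(\frac{11}{2} \right)} - (2 \log{\left(\frac{11}{2} \right)}) = -1.
So G(z) = 2 \log{\left(\frac{z^{4}}{2} + 3 z^{2} + 2 \right)} - 1.
Check: d/dz[2 \log{\left(\frac{z^{4}}{2} + 3 z^{2} + 2 \right)} - 1] = \frac{8 z^{3} + 24 z}{z^{4} + 6 z^{2} + 4}, which equals G'(z).

G(z) = 2 \log{\left(\frac{z^{4}}{2} + 3 z^{2} + 2 \right)} - 1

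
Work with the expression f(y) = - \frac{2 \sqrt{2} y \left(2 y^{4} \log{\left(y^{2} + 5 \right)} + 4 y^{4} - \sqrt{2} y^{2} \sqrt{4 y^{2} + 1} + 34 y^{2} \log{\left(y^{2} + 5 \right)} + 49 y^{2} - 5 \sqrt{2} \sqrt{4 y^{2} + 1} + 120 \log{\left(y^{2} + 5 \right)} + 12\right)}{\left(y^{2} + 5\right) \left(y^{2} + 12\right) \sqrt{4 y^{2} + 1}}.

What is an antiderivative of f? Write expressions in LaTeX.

An antiderivative is F(y) = \frac{\sqrt{2} \left(- 2 \sqrt{4 y^{2} + 1} \log{\left(y^{2} + 5 \right)} + 2 \sqrt{2} \log{\left(\frac{y^{2}}{2} + 6 \right)}\right)}{2}.

Whatever form F(y) takes, F'(y) = f(y) is non-negotiable.
Check: d/dy[\frac{\sqrt{2} \left(- 2 \sqrt{4 y^{2} + 1} \log{\left(y^{2} + 5 \right)} + 2 \sqrt{2} \log{\left(\frac{y^{2}}{2} + 6 \right)}\right)}{2}] = \frac{- 4 \sqrt{2} y^{5} \log{\left(y^{2} + 5 \right)} - 8 \sqrt{2} y^{5} + 4 y^{3} \sqrt{4 y^{2} + 1} - 68 \sqrt{2} y^{3} \log{\left(y^{2} + 5 \right)} - 98 \sqrt{2} y^{3} + 20 y \sqrt{4 y^{2} + 1} - 240 \sqrt{2} y \log{\left(y^{2} + 5 \right)} - 24 \sqrt{2} y}{y^{4} \sqrt{4 y^{2} + 1} + 17 y^{2} \sqrt{4 y^{2} + 1} + 60 \sqrt{4 y^{2} + 1}}, which equals f(y).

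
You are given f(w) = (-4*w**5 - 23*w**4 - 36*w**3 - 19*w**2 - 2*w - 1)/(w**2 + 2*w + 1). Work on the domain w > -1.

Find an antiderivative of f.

An antiderivative is F(w) = -w**4 - 5*w**3 - w**2 + 2/(2*w + 2).

A first test for any F(w): its w-derivative must equal f(w) identically.
Check: d/dw[-w**4 - 5*w**3 - w**2 + 2/(2*w + 2)] = (-4*w**5 - 23*w**4 - 36*w**3 - 19*w**2 - 2*w - 1)/(w**2 + 2*w + 1) = f(w).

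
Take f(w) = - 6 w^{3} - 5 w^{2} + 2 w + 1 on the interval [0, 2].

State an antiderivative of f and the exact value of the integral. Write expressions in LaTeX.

Integrate term by term and add the pieces.
F(w) = - \frac{3 w^{4}}{2} - \frac{5 w^{3}}{3} + w^{2} + w is an antiderivative of f.
Check: d/dw[- \frac{3 w^{4}}{2} - \frac{5 w^{3}}{3} + w^{2} + w] = - 6 w^{3} - 5 w^{2} + 2 w + 1 = f(w).
F(2) = - \frac{94}{3}; F(0) = 0.
Integral = F(2) - F(0) = - \frac{94}{3}.

Antiderivative: F(w) = - \frac{3 w^{4}}{2} - \frac{5 w^{3}}{3} + w^{2} + w; value = - \frac{94}{3}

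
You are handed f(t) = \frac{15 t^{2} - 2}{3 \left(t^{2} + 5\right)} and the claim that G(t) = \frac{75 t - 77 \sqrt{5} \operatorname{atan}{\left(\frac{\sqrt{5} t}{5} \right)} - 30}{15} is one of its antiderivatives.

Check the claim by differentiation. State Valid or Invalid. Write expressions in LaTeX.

d/dt[G] = \frac{15 t^{2} - 2}{3 t^{2} + 15}
This equals f(t) exactly, so the claim holds.

Valid - differentiating G returns exactly f.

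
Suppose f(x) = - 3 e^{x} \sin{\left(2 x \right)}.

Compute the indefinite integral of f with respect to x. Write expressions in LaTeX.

F(x) = - \frac{3 e^{x} \sin{\left(2 x \right)}}{5} + \frac{6 e^{x} \cos{\left(2 x \right)}}{5} + C

A first test for any F(x): its x-derivative must equal f(x) identically.
Check: d/dx[- \frac{3 e^{x} \sin{\left(2 x \right)}}{5} + \frac{6 e^{x} \cos{\left(2 x \right)}}{5}] = - 3 e^{x} \sin{\left(2 x \right)} = f(x).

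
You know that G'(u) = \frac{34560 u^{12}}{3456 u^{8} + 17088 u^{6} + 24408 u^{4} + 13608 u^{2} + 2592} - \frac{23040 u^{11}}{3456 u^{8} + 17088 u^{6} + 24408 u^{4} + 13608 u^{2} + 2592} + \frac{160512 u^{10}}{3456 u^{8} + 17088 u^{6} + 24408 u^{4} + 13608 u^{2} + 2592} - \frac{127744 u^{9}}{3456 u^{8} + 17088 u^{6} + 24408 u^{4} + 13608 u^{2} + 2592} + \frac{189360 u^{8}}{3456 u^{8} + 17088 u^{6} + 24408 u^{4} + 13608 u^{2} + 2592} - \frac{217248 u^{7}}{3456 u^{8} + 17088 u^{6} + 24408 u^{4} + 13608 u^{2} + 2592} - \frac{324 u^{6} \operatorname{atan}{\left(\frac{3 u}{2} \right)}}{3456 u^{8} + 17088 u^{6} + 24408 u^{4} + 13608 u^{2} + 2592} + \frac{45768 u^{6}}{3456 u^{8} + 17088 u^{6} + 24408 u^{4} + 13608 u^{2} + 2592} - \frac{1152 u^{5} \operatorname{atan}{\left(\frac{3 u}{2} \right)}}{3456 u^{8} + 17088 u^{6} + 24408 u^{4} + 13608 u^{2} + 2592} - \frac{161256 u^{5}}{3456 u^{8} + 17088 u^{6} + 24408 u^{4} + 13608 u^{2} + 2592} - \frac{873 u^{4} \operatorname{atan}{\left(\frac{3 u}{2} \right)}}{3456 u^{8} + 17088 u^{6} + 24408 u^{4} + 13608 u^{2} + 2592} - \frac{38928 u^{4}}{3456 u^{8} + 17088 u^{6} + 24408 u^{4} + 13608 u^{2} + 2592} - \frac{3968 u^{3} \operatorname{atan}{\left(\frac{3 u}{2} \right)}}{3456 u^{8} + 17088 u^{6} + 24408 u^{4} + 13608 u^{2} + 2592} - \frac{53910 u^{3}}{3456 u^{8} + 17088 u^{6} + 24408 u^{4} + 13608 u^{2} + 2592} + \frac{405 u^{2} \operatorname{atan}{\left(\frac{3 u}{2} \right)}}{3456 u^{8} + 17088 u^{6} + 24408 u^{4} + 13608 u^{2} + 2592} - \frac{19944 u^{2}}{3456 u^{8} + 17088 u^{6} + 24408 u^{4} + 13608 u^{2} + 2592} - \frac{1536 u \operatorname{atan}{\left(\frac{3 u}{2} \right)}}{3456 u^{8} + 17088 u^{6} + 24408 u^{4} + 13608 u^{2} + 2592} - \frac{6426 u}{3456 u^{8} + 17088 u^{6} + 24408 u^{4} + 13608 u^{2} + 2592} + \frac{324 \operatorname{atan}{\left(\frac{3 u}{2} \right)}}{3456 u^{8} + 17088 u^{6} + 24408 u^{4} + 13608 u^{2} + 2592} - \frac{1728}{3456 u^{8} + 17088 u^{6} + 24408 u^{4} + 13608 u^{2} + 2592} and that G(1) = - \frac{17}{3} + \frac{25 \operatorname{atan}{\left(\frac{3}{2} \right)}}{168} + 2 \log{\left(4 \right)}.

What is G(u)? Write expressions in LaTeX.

G(u) = \frac{192 u^{7} - 160 u^{6} + 48 u^{5} - 312 u^{4} - 168 u^{3} + 192 u^{2} \log{\left(u^{2} + 3 \right)} - 336 u^{2} + 9 u \operatorname{atan}{\left(\frac{3 u}{2} \right)} - 72 u + 144 \log{\left(u^{2} + 3 \right)} + 16 \operatorname{atan}{\left(\frac{3 u}{2} \right)} - 144}{24 \left(4 u^{2} + 3\right)}

Integrate term by term and add the pieces.
A general antiderivative is 2 u^{5} - \frac{5 u^{4}}{3} - u^{3} - 2 u^{2} - u + \frac{\left(\frac{3 u}{4} + \frac{4}{3}\right) \operatorname{atan}{\left(\frac{3 u}{2} \right)}}{2 \left(4 u^{2} + 3\right)} + 2 \log{\left(u^{2} + 3 \right)} - 1 + C.
The condition gives C = - \frac{17}{3} + \frac{25 \operatorname{atan}{\left(\frac{3}{2} \right)}}{168} + 2 \log{\left(4 \right)} - (- \frac{14}{3} + \frac{25 \operatorname{atan}{\left(\frac{3}{2} \right)}}{168} + 2 \log{\left(4 \right)}) = -1.
So G(u) = \frac{192 u^{7} - 160 u^{6} + 48 u^{5} - 312 u^{4} - 168 u^{3} + 192 u^{2} \log{\left(u^{2} + 3 \right)} - 336 u^{2} + 9 u \operatorname{atan}{\left(\frac{3 u}{2} \right)} - 72 u + 144 \log{\left(u^{2} + 3 \right)} + 16 \operatorname{atan}{\left(\frac{3 u}{2} \right)} - 144}{24 \left(4 u^{2} + 3\right)}.
Check: d/du[\frac{192 u^{7} - 160 u^{6} + 48 u^{5} - 312 u^{4} - 168 u^{3} + 192 u^{2} \log{\left(u^{2} + 3 \right)} - 336 u^{2} + 9 u \operatorname{atan}{\left(\frac{3 u}{2} \right)} - 72 u + 144 \log{\left(u^{2} + 3 \right)} + 16 \operatorname{atan}{\left(\frac{3 u}{2} \right)} - 144}{24 \left(4 u^{2} + 3\right)}] = \frac{34560 u^{12} - 23040 u^{11} + 160512 u^{10} - 127744 u^{9} + 189360 u^{8} - 217248 u^{7} - 324 u^{6} \operatorname{atan}{\left(\frac{3 u}{2} \right)} + 45768 u^{6} - 1152 u^{5} \operatorname{atan}{\left(\frac{3 u}{2} \right)} - 161256 u^{5} - 873 u^{4} \operatorname{atan}{\left(\frac{3 u}{2} \right)} - 38928 u^{4} - 3968 u^{3} \operatorname{atan}{\left(\frac{3 u}{2} \right)} - 53910 u^{3} + 405 u^{2} \operatorname{atan}{\left(\frac{3 u}{2} \right)} - 19944 u^{2} - 1536 u \operatorname{atan}{\left(\frac{3 u}{2} \right)} - 6426 u + 324 \operatorname{atan}{\left(\frac{3 u}{2} \right)} - 1728}{3456 u^{8} + 17088 u^{6} + 24408 u^{4} + 13608 u^{2} + 2592}, which equals G'(u).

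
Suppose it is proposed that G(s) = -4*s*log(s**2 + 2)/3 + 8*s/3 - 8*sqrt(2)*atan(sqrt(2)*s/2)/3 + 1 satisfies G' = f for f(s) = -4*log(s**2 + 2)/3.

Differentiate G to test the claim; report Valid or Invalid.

Valid: G'(s) = f(s).

d/ds[G] = -4*log(s**2 + 2)/3
This equals f(s) exactly, so the claim holds.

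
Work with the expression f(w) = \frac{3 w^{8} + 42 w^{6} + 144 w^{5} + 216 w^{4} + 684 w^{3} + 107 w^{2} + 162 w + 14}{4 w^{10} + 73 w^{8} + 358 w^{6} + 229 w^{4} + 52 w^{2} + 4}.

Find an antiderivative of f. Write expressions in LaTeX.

A first test for any F(w): its w-derivative must equal f(w) identically.
Check: d/dw[\frac{3 w^{4} \operatorname{atan}{\left(2 w \right)} + 27 w^{2} \operatorname{atan}{\left(2 w \right)} + 2 w + 6 \operatorname{atan}{\left(2 w \right)} - 18}{2 \left(w^{4} + 9 w^{2} + 2\right)}] = \frac{3 w^{8} + 42 w^{6} + 144 w^{5} + 216 w^{4} + 684 w^{3} + 107 w^{2} + 162 w + 14}{4 w^{10} + 73 w^{8} + 358 w^{6} + 229 w^{4} + 52 w^{2} + 4} = f(w).

An antiderivative is F(w) = \frac{3 w^{4} \operatorname{atan}{\left(2 w \right)} + 27 w^{2} \operatorname{atan}{\left(2 w \right)} + 2 w + 6 \operatorname{atan}{\left(2 w \right)} - 18}{2 \left(w^{4} + 9 w^{2} + 2\right)}.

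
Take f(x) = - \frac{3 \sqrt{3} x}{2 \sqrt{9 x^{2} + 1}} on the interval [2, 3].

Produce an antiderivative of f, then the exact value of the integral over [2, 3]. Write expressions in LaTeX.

Antiderivative: F(x) = - \frac{\sqrt{3} \sqrt{9 x^{2} + 1}}{6}; value = - \frac{\sqrt{246}}{6} + \frac{\sqrt{111}}{6}

The substitution u = 3 x^{2} + \frac{1}{3} works: f is exactly (dF/du)*(du/dx) for that inner function.
F(x) = - \frac{\sqrt{3} \sqrt{9 x^{2} + 1}}{6} is an antiderivative of f.
Check: d/dx[- \frac{\sqrt{3} \sqrt{9 x^{2} + 1}}{6}] = - \frac{3 \sqrt{3} x}{2 \sqrt{9 x^{2} + 1}} = f(x).
F(3) = - \frac{\sqrt{246}}{6}; F(2) = - \frac{\sqrt{111}}{6}.
Integral = F(3) - F(2) = - \frac{\sqrt{246}}{6} + \frac{\sqrt{111}}{6}.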